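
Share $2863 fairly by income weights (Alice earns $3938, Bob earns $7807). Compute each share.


Total income = 3938 + 7807 = $11745
Alice: $2863 × 3938/11745 = $959.94
Bob: $2863 × 7807/11745 = $1903.06
= Alice: $959.94, Bob: $1903.06

Alice: $959.94, Bob: $1903.06


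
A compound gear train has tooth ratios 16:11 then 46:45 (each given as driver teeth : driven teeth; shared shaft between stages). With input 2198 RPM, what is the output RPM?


Stage 1: RPM_B = RPM_A × t_A/t_B = 2198 × 16/11 = 35168/11 ≈ 3197.09
B and C share a shaft → RPM_C = RPM_B
Stage 2: RPM_D = RPM_C × t_C/t_D = RPM_A × (t_A×t_C)/(t_B×t_D)
Overall ratio = (16×46)/(11×45) = 736/495
RPM_D = 2198 × 736/495 = 1617728/495
≈ 3268.14 RPM

3268.14 RPM


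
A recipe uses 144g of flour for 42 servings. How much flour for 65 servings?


Direct proportion: y/x = constant
k = 144/42 ≈ 3.4286
y₂ = k × 65 = 144 × 65 / 42 = 9360/42
≈ 222.86

222.86


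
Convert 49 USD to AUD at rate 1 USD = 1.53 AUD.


Amount × rate = 49 × 1.53
= 74.97 AUD

74.97 AUD


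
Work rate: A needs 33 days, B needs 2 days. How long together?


Rate of A = 1/33 per day
Rate of B = 1/2 per day
Combined rate = 1/33 + 1/2 = 35/66 ≈ 0.5303 per day
Days = 1 / combined rate = 66/35
≈ 1.89 days

1.89 days


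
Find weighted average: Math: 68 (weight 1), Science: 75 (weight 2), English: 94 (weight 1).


Numerator = 68×1 + 75×2 + 94×1
= 68 + 150 + 94
= 312
Total weight = 4
Weighted avg = 312/4
= 78.00

78.00


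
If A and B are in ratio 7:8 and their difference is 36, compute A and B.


Let A = 7k, B = 8k.
8k - 7k = 36
1k = 36 → k = 36/1 = 36
A = 7×36 = 252, B = 8×36 = 288
= A = 252, B = 288

A = 252, B = 288


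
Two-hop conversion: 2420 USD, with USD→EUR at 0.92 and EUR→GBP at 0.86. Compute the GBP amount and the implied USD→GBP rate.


Step 1: 2420 USD × 0.92 = 2226.40 EUR
Step 2: 2226.40 EUR × 0.86 = 1914.70 GBP
Implied rate USD→GBP = 0.92 × 0.86 = 0.7912
= 1914.70 GBP; implied rate 0.7912 GBP/USD

1914.70 GBP; implied rate 0.7912 GBP/USD


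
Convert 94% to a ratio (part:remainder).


94% means 94 parts out of 100; remainder = 6
Part : remainder = 94:6
GCD = 2
= 47:3

47:3


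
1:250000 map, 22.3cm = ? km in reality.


Real distance = map distance × scale
= 22.3cm × 250000
= 5575000 cm = 55750.0 m
= 55.750 km

55.750 km


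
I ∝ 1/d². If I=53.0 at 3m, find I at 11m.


I₁d₁² = I₂d₂²
I₂ = I₁ × (d₁/d₂)²
= 53.0 × (3/11)²
= 53.0 × 9/121
= 477/121
≈ 3.9421

3.9421


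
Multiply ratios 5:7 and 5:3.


Compound ratio = (5×5) : (7×3)
= 25:21
GCD = 1
= 25:21

25:21


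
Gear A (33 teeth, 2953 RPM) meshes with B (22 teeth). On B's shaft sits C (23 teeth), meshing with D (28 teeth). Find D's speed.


Stage 1: RPM_B = RPM_A × t_A/t_B = 2953 × 33/22 = 97449/22 = 4429.50
B and C share a shaft → RPM_C = RPM_B
Stage 2: RPM_D = RPM_C × t_C/t_D = RPM_A × (t_A×t_C)/(t_B×t_D)
Overall ratio = (33×23)/(22×28) = 759/616
RPM_D = 2953 × 759/616 = 2241327/616
≈ 3638.52 RPM

3638.52 RPM


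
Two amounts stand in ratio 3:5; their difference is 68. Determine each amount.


Let A = 3k, B = 5k.
5k - 3k = 68
2k = 68 → k = 68/2 = 34
A = 3×34 = 102, B = 5×34 = 170
= A = 102, B = 170

A = 102, B = 170


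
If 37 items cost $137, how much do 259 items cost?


Direct proportion: y/x = constant
k = 137/37 ≈ 3.7027
y₂ = k × 259 = 137 × 259 / 37 = 35483/37
= 959.00

959.00


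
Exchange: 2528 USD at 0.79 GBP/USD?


Amount × rate = 2528 × 0.79
= 1997.12 GBP

1997.12 GBP


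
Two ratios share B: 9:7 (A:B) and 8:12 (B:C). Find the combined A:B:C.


Match B: multiply A:B by 8 → 72:56
Multiply B:C by 7 → 56:84
Combined: 72:56:84
GCD = 4
= 18:14:21

18:14:21


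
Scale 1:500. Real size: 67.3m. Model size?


Model size = real / scale
= 67.3 / 500
= 0.1346 m

0.1346 m


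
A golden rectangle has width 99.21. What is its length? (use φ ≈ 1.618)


φ = (1 + √5) / 2 ≈ 1.618
Length = width × φ = 99.21 × 1.618 = 160.52178
≈ 160.52

160.52


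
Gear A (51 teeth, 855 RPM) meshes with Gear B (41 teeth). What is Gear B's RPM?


Gear ratio = 51:41 = 51:41
RPM_B = RPM_A × (teeth_A / teeth_B)
= 855 × (51/41)
= 1063.5 RPM

1063.5 RPM


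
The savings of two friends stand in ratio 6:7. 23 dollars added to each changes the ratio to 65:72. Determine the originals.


Let A = 6k, B = 7k.
(6k + 23) / (7k + 23) = 65/72
Cross-multiply: 72(6k + 23) = 65(7k + 23)
432k + 1656 = 455k + 1495
432k - 455k = 1495 - 1656
-23k = -161
k = -161/-23 = 7
A = 6×7 = 42, B = 7×7 = 49
= A = 42, B = 49

A = 42, B = 49


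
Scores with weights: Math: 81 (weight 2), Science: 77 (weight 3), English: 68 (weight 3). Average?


Numerator = 81×2 + 77×3 + 68×3
= 162 + 231 + 204
= 597
Total weight = 8
Weighted avg = 597/8
= 74.63

74.63


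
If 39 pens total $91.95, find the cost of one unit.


Unit rate = total / quantity
= 91.95 / 39
= $2.36 per unit

$2.36 per unit


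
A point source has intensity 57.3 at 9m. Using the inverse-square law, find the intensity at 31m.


I₁d₁² = I₂d₂²
I₂ = I₁ × (d₁/d₂)²
= 57.3 × (9/31)²
= 57.3 × 81/961
= 4641.3/961
≈ 4.8297

4.8297


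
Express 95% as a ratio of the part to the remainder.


95% means 95 parts out of 100; remainder = 5
Part : remainder = 95:5
GCD = 5
= 19:1

19:1


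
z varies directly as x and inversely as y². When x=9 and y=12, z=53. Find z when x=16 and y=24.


z = k·x/y²
Solve for k using the known point: k = z·y²/x = 53×144/9 = 7632/9 = 848.0000
Now evaluate at x=16, y=24:
z = k × 16 / 576 = (7632 × 16) / (9 × 576) = 122112/5184
≈ 23.5556

23.5556


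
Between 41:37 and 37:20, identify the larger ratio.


41/37 = 1.1081
37/20 = 1.8500
1.1081 < 1.8500, so 41:37 is less
= 37:20

37:20


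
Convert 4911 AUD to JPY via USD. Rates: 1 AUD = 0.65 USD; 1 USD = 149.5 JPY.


Step 1: 4911 AUD × 0.65 = 3192.15 USD
Step 2: 3192.15 USD × 149.5 = 477226.43 JPY
Implied rate AUD→JPY = 0.65 × 149.5 = 97.1750
= 477226.43 JPY

477226.43 JPY


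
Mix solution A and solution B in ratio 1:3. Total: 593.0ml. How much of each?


Total parts = 1 + 3 = 4
solution A: 593.0 × 1/4 = 148.3ml
solution B: 593.0 × 3/4 = 444.8ml
= 148.3ml and 444.8ml

148.3ml and 444.8ml


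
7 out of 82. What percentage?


Percentage = (part / whole) × 100
= (7 / 82) × 100
≈ 8.54%

8.54%


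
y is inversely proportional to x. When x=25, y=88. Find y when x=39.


Inverse proportion: x × y = constant
k = 25 × 88 = 2200
y₂ = k / 39 = 2200 / 39
= 56.41

56.41


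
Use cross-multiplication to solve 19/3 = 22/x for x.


Cross multiply: 19 × x = 3 × 22
19x = 66
x = 66 / 19
= 3.47

3.47


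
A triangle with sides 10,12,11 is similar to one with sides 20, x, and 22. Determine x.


Scale factor = 20/10 = 2
Missing side = 12 × 2
= 24.0

24.0


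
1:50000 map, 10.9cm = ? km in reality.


Real distance = map distance × scale
= 10.9cm × 50000
= 545000 cm = 5450.0 m
= 5.450 km

5.450 km


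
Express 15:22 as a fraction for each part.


Total parts = 15 + 22 = 37
First part: 15/37 = 15/37
Second part: 22/37 = 22/37
= 15/37 and 22/37

15/37 and 22/37


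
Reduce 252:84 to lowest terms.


GCD(252, 84) = 84
252/84 : 84/84
= 3:1

3:1


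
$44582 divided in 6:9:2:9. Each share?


Total parts = 6 + 9 + 2 + 9 = 26
Part 1: 44582 × 6/26 = 10288.15
Part 2: 44582 × 9/26 = 15432.23
Part 3: 44582 × 2/26 = 3429.38
Part 4: 44582 × 9/26 = 15432.23
= Part 1: $10288.15, Part 2: $15432.23, Part 3: $3429.38, Part 4: $15432.23

Part 1: $10288.15, Part 2: $15432.23, Part 3: $3429.38, Part 4: $15432.23


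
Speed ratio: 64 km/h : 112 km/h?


Ratio = 64:112
GCD = 16
Simplified = 4:7
Time ratio (same distance) = 7:4
Speed ratio = 4:7

4:7


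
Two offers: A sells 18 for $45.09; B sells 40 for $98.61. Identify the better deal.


Deal A: $45.09/18 = $2.5050/unit
Deal B: $98.61/40 = $2.4653/unit
B is cheaper per unit
= Deal B

Deal B


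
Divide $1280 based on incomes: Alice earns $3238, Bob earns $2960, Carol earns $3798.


Total income = 3238 + 2960 + 3798 = $9996
Alice: $1280 × 3238/9996 = $414.63
Bob: $1280 × 2960/9996 = $379.03
Carol: $1280 × 3798/9996 = $486.34
= Alice: $414.63, Bob: $379.03, Carol: $486.34

Alice: $414.63, Bob: $379.03, Carol: $486.34


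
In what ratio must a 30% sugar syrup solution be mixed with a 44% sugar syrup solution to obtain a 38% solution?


Let x parts of 30% mix with y parts of 44%.
30x + 44y = 38(x + y)
30x + 44y = 38x + 38y
x(30 - 38) = y(38 - 44)
x/y = (44 - 38)/(38 - 30) = 6/8
Simplify: 3:4
= 3:4

3:4


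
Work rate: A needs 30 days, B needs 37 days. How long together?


Rate of A = 1/30 per day
Rate of B = 1/37 per day
Combined rate = 1/30 + 1/37 = 67/1110 ≈ 0.0604 per day
Days = 1 / combined rate = 1110/67
≈ 16.57 days

16.57 days


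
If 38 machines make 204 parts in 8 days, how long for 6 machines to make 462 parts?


Days ∝ work / workers, so d₂ = d₁ × (m₁/m₂) × (w₂/w₁)
Workers factor (inverse): 38/6 ≈ 6.3333
Work factor (direct): 462/204 ≈ 2.2647
d₂ = 8 × 38/6 × 462/204 = (8 × 38 × 462) / (6 × 204) = 140448/1224
≈ 114.75 days

114.75 days


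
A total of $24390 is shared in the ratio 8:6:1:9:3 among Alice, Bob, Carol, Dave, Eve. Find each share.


Total parts = 8 + 6 + 1 + 9 + 3 = 27
Alice: 24390 × 8/27 = 7226.67
Bob: 24390 × 6/27 = 5420.00
Carol: 24390 × 1/27 = 903.33
Dave: 24390 × 9/27 = 8130.00
Eve: 24390 × 3/27 = 2710.00
= Alice: $7226.67, Bob: $5420.00, Carol: $903.33, Dave: $8130.00, Eve: $2710.00

Alice: $7226.67, Bob: $5420.00, Carol: $903.33, Dave: $8130.00, Eve: $2710.00


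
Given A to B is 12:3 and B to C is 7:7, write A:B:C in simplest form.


Match B: multiply A:B by 7 → 84:21
Multiply B:C by 3 → 21:21
Combined: 84:21:21
GCD = 21
= 4:1:1

4:1:1


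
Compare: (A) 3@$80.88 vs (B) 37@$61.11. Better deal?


Deal A: $80.88/3 = $26.9600/unit
Deal B: $61.11/37 = $1.6516/unit
B is cheaper per unit
= Deal B

Deal B


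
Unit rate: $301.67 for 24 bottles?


Unit rate = total / quantity
= 301.67 / 24
= $12.57 per unit

$12.57 per unit


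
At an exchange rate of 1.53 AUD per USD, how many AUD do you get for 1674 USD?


Amount × rate = 1674 × 1.53
= 2561.22 AUD

2561.22 AUD


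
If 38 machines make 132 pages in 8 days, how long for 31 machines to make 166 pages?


Days ∝ work / workers, so d₂ = d₁ × (m₁/m₂) × (w₂/w₁)
Workers factor (inverse): 38/31 ≈ 1.2258
Work factor (direct): 166/132 ≈ 1.2576
d₂ = 8 × 38/31 × 166/132 = (8 × 38 × 166) / (31 × 132) = 50464/4092
≈ 12.33 days

12.33 days


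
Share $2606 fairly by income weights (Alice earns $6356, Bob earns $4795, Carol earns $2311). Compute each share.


Total income = 6356 + 4795 + 2311 = $13462
Alice: $2606 × 6356/13462 = $1230.41
Bob: $2606 × 4795/13462 = $928.23
Carol: $2606 × 2311/13462 = $447.37
= Alice: $1230.41, Bob: $928.23, Carol: $447.37

Alice: $1230.41, Bob: $928.23, Carol: $447.37


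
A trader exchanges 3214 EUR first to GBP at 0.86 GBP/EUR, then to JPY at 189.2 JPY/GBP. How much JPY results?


Step 1: 3214 EUR × 0.86 = 2764.04 GBP
Step 2: 2764.04 GBP × 189.2 = 522956.37 JPY
Implied rate EUR→JPY = 0.86 × 189.2 = 162.7120
= 522956.37 JPY

522956.37 JPY


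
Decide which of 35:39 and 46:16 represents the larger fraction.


35/39 = 0.8974
46/16 = 2.8750
0.8974 < 2.8750, so 35:39 is less
= 46:16

46:16


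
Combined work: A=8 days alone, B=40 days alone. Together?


Rate of A = 1/8 per day
Rate of B = 1/40 per day
Combined rate = 1/8 + 1/40 = 48/320 = 0.1500 per day
Days = 1 / combined rate = 320/48
≈ 6.67 days

6.67 days


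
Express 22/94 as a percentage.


Percentage = (part / whole) × 100
= (22 / 94) × 100
≈ 23.40%

23.40%


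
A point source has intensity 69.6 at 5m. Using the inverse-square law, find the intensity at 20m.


I₁d₁² = I₂d₂²
I₂ = I₁ × (d₁/d₂)²
= 69.6 × (5/20)²
= 69.6 × 25/400
= 1740/400
= 4.3500

4.3500


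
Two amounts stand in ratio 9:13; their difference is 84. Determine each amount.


Let A = 9k, B = 13k.
13k - 9k = 84
4k = 84 → k = 84/4 = 21
A = 9×21 = 189, B = 13×21 = 273
= A = 189, B = 273

A = 189, B = 273


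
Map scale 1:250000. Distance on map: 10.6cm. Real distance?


Real distance = map distance × scale
= 10.6cm × 250000
= 2650000 cm = 26500.0 m
= 26.500 km

26.500 km


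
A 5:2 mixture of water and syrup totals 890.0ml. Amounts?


Total parts = 5 + 2 = 7
water: 890.0 × 5/7 = 635.7ml
syrup: 890.0 × 2/7 = 254.3ml
= 635.7ml and 254.3ml

635.7ml and 254.3ml


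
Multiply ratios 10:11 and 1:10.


Compound ratio = (10×1) : (11×10)
= 10:110
GCD = 10
= 1:11

1:11


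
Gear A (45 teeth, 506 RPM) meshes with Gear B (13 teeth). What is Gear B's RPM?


Gear ratio = 45:13 = 45:13
RPM_B = RPM_A × (teeth_A / teeth_B)
= 506 × (45/13)
= 1751.5 RPM

1751.5 RPM


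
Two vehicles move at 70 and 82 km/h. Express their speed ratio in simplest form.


Ratio = 70:82
GCD = 2
Simplified = 35:41
Time ratio (same distance) = 41:35
Speed ratio = 35:41

35:41


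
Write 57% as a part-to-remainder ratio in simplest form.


57% means 57 parts out of 100; remainder = 43
Part : remainder = 57:43
GCD = 1
= 57:43

57:43


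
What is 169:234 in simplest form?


GCD(169, 234) = 13
169/13 : 234/13
= 13:18

13:18


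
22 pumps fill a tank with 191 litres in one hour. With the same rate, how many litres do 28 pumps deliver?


Direct proportion: y/x = constant
k = 191/22 ≈ 8.6818
y₂ = k × 28 = 191 × 28 / 22 = 5348/22
≈ 243.09

243.09


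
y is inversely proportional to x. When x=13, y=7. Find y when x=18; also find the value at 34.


Inverse proportion: x × y = constant
k = 13 × 7 = 91
At x=18: k/18 = 5.06
At x=34: k/34 = 2.68
= 5.06 and 2.68

5.06 and 2.68


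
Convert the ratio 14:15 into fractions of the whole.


Total parts = 14 + 15 = 29
First part: 14/29 = 14/29
Second part: 15/29 = 15/29
= 14/29 and 15/29

14/29 and 15/29


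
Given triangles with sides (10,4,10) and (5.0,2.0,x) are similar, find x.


Scale factor = 5.0/10 = 0.5
Missing side = 10 × 0.5
= 5.0

5.0


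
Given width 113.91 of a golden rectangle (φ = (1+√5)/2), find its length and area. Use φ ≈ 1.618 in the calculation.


φ = (1 + √5) / 2 ≈ 1.618
Length = width × φ = 113.91 × 1.618 = 184.30638
≈ 184.31
Area = width × length = 113.91 × 184.30638 = 20994.3397458 ≈ 20994.34
= Length: 184.31, Area: 20994.34

Length: 184.31, Area: 20994.34


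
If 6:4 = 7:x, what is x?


Cross multiply: 6 × x = 4 × 7
6x = 28
x = 28 / 6
= 4.67

4.67


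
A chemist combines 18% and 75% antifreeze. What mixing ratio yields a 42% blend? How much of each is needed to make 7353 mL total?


Let x parts of 18% mix with y parts of 75%.
18x + 75y = 42(x + y)
18x + 75y = 42x + 42y
x(18 - 42) = y(42 - 75)
x/y = (75 - 42)/(42 - 18) = 33/24
Simplify: 11:8
Total parts = 19; one part = 7353/19 = 387.00 mL
18% solution: 11×387.00 = 4257.00 mL
75% solution: 8×387.00 = 3096.00 mL
= ratio 11:8; 4257.00 mL and 3096.00 mL

ratio 11:8; 4257.00 mL and 3096.00 mL


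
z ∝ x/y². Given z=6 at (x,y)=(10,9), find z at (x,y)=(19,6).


z = k·x/y²
Solve for k using the known point: k = z·y²/x = 6×81/10 = 486/10 = 48.6000
Now evaluate at x=19, y=6:
z = k × 19 / 36 = (486 × 19) / (10 × 36) = 9234/360
= 25.6500

25.6500


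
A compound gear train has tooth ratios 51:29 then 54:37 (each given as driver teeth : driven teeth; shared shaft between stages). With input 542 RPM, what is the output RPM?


Stage 1: RPM_B = RPM_A × t_A/t_B = 542 × 51/29 = 27642/29 ≈ 953.17
B and C share a shaft → RPM_C = RPM_B
Stage 2: RPM_D = RPM_C × t_C/t_D = RPM_A × (t_A×t_C)/(t_B×t_D)
Overall ratio = (51×54)/(29×37) = 2754/1073
RPM_D = 542 × 2754/1073 = 1492668/1073
≈ 1391.12 RPM

1391.12 RPM


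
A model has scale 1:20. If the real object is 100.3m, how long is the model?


Model size = real / scale
= 100.3 / 20
= 5.0150 m

5.0150 m


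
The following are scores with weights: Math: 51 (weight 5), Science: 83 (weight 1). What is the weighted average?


Numerator = 51×5 + 83×1
= 255 + 83
= 338
Total weight = 6
Weighted avg = 338/6
= 56.33

56.33


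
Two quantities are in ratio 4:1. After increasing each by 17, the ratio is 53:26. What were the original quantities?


Let A = 4k, B = 1k.
(4k + 17) / (1k + 17) = 53/26
Cross-multiply: 26(4k + 17) = 53(1k + 17)
104k + 442 = 53k + 901
104k - 53k = 901 - 442
51k = 459
k = 459/51 = 9
A = 4×9 = 36, B = 1×9 = 9
= A = 36, B = 9

A = 36, B = 9


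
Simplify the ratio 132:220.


GCD(132, 220) = 44
132/44 : 220/44
= 3:5

3:5


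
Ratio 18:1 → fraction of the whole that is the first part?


Total parts = 18 + 1 = 19
First part: 18/19 = 18/19
= 18/19

18/19


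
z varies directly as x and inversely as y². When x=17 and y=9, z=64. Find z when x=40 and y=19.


z = k·x/y²
Solve for k using the known point: k = z·y²/x = 64×81/17 = 5184/17 ≈ 304.9412
Now evaluate at x=40, y=19:
z = k × 40 / 361 = (5184 × 40) / (17 × 361) = 207360/6137
≈ 33.7885

33.7885


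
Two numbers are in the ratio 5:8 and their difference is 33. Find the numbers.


Let A = 5k, B = 8k.
8k - 5k = 33
3k = 33 → k = 33/3 = 11
A = 5×11 = 55, B = 8×11 = 88
= A = 55, B = 88

A = 55, B = 88


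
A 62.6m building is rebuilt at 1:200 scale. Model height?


Model size = real / scale
= 62.6 / 200
= 0.3130 m

0.3130 m


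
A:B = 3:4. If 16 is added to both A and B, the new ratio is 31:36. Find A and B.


Let A = 3k, B = 4k.
(3k + 16) / (4k + 16) = 31/36
Cross-multiply: 36(3k + 16) = 31(4k + 16)
108k + 576 = 124k + 496
108k - 124k = 496 - 576
-16k = -80
k = -80/-16 = 5
A = 3×5 = 15, B = 4×5 = 20
= A = 15, B = 20

A = 15, B = 20


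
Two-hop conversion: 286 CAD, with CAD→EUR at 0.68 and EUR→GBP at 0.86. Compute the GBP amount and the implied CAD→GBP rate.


Step 1: 286 CAD × 0.68 = 194.48 EUR
Step 2: 194.48 EUR × 0.86 = 167.25 GBP
Implied rate CAD→GBP = 0.68 × 0.86 = 0.5848
= 167.25 GBP; implied rate 0.5848 GBP/CAD

167.25 GBP; implied rate 0.5848 GBP/CAD


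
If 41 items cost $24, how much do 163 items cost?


Direct proportion: y/x = constant
k = 24/41 ≈ 0.5854
y₂ = k × 163 = 24 × 163 / 41 = 3912/41
≈ 95.41

95.41


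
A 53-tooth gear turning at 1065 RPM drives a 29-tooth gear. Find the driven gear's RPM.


Gear ratio = 53:29 = 53:29
RPM_B = RPM_A × (teeth_A / teeth_B)
= 1065 × (53/29)
= 1946.4 RPM

1946.4 RPM


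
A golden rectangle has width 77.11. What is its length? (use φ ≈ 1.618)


φ = (1 + √5) / 2 ≈ 1.618
Length = width × φ = 77.11 × 1.618 = 124.76398
≈ 124.76

124.76


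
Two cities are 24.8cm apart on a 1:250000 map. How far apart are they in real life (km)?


Real distance = map distance × scale
= 24.8cm × 250000
= 6200000 cm = 62000.0 m
= 62.000 km

62.000 km


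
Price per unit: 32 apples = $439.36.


Unit rate = total / quantity
= 439.36 / 32
= $13.73 per unit

$13.73 per unit


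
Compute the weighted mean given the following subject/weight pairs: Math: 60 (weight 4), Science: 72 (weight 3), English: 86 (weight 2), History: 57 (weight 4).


Numerator = 60×4 + 72×3 + 86×2 + 57×4
= 240 + 216 + 172 + 228
= 856
Total weight = 13
Weighted avg = 856/13
= 65.85

65.85


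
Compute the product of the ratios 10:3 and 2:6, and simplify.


Compound ratio = (10×2) : (3×6)
= 20:18
GCD = 2
= 10:9

10:9


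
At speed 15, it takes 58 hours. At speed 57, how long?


Inverse proportion: x × y = constant
k = 15 × 58 = 870
y₂ = k / 57 = 870 / 57
= 15.26

15.26


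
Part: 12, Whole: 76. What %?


Percentage = (part / whole) × 100
= (12 / 76) × 100
≈ 15.79%

15.79%


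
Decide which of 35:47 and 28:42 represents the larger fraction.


35/47 = 0.7447
28/42 = 0.6667
0.7447 > 0.6667, so 35:47 is greater
= 35:47

35:47


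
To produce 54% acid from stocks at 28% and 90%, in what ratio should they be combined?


Let x parts of 28% mix with y parts of 90%.
28x + 90y = 54(x + y)
28x + 90y = 54x + 54y
x(28 - 54) = y(54 - 90)
x/y = (90 - 54)/(54 - 28) = 36/26
Simplify: 18:13
= 18:13

18:13


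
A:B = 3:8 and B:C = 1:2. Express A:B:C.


Match B: multiply A:B by 1 → 3:8
Multiply B:C by 8 → 8:16
Combined: 3:8:16
GCD = 1
= 3:8:16

3:8:16


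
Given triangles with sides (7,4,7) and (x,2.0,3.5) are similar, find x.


Scale factor = 2.0/4 = 0.5
Missing side = 7 × 0.5
= 3.5

3.5


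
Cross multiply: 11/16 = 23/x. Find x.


Cross multiply: 11 × x = 16 × 23
11x = 368
x = 368 / 11
= 33.45

33.45


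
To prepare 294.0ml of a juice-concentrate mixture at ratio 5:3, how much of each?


Total parts = 5 + 3 = 8
juice: 294.0 × 5/8 = 183.8ml
concentrate: 294.0 × 3/8 = 110.3ml
= 183.8ml and 110.3ml

183.8ml and 110.3ml


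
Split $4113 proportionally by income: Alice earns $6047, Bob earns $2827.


Total income = 6047 + 2827 = $8874
Alice: $4113 × 6047/8874 = $2802.72
Bob: $4113 × 2827/8874 = $1310.28
= Alice: $2802.72, Bob: $1310.28

Alice: $2802.72, Bob: $1310.28


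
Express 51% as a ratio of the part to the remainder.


51% means 51 parts out of 100; remainder = 49
Part : remainder = 51:49
GCD = 1
= 51:49

51:49


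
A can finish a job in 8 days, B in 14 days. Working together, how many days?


Rate of A = 1/8 per day
Rate of B = 1/14 per day
Combined rate = 1/8 + 1/14 = 22/112 ≈ 0.1964 per day
Days = 1 / combined rate = 112/22
≈ 5.09 days

5.09 days


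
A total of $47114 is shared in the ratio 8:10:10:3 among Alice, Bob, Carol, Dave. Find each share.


Total parts = 8 + 10 + 10 + 3 = 31
Alice: 47114 × 8/31 = 12158.45
Bob: 47114 × 10/31 = 15198.06
Carol: 47114 × 10/31 = 15198.06
Dave: 47114 × 3/31 = 4559.42
= Alice: $12158.45, Bob: $15198.06, Carol: $15198.06, Dave: $4559.42

Alice: $12158.45, Bob: $15198.06, Carol: $15198.06, Dave: $4559.42


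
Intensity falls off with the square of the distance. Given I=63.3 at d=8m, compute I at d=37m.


I₁d₁² = I₂d₂²
I₂ = I₁ × (d₁/d₂)²
= 63.3 × (8/37)²
= 63.3 × 64/1369
= 4051.2/1369
≈ 2.9592

2.9592


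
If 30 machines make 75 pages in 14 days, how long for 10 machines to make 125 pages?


Days ∝ work / workers, so d₂ = d₁ × (m₁/m₂) × (w₂/w₁)
Workers factor (inverse): 30/10 = 3.0000
Work factor (direct): 125/75 ≈ 1.6667
d₂ = 14 × 30/10 × 125/75 = (14 × 30 × 125) / (10 × 75) = 52500/750
= 70.00 days

70.00 days


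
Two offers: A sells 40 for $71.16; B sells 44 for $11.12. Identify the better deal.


Deal A: $71.16/40 = $1.7790/unit
Deal B: $11.12/44 = $0.2527/unit
B is cheaper per unit
= Deal B

Deal B


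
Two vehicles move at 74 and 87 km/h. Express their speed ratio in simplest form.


Ratio = 74:87
GCD = 1
Simplified = 74:87
Time ratio (same distance) = 87:74
Speed ratio = 74:87

74:87


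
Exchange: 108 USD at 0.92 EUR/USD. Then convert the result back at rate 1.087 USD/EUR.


Amount × rate = 108 × 0.92 = 99.36 EUR
Round-trip: 99.36 × 1.087 = 108.00 USD
= 99.36 EUR, then 108.00 USD

99.36 EUR, then 108.00 USD


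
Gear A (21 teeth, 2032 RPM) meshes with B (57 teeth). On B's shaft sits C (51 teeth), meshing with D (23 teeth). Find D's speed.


Stage 1: RPM_B = RPM_A × t_A/t_B = 2032 × 21/57 = 42672/57 ≈ 748.63
B and C share a shaft → RPM_C = RPM_B
Stage 2: RPM_D = RPM_C × t_C/t_D = RPM_A × (t_A×t_C)/(t_B×t_D)
Overall ratio = (21×51)/(57×23) = 1071/1311
RPM_D = 2032 × 1071/1311 = 2176272/1311
≈ 1660.01 RPM

1660.01 RPM


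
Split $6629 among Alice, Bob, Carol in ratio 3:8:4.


Total parts = 3 + 8 + 4 = 15
Alice: 6629 × 3/15 = 1325.80
Bob: 6629 × 8/15 = 3535.47
Carol: 6629 × 4/15 = 1767.73
= Alice: $1325.80, Bob: $3535.47, Carol: $1767.73

Alice: $1325.80, Bob: $3535.47, Carol: $1767.73


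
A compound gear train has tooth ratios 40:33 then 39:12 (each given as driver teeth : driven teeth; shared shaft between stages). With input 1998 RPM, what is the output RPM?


Stage 1: RPM_B = RPM_A × t_A/t_B = 1998 × 40/33 = 79920/33 ≈ 2421.82
B and C share a shaft → RPM_C = RPM_B
Stage 2: RPM_D = RPM_C × t_C/t_D = RPM_A × (t_A×t_C)/(t_B×t_D)
Overall ratio = (40×39)/(33×12) = 1560/396
RPM_D = 1998 × 1560/396 = 3116880/396
≈ 7870.91 RPM

7870.91 RPM


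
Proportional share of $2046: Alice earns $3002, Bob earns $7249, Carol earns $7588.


Total income = 3002 + 7249 + 7588 = $17839
Alice: $2046 × 3002/17839 = $344.31
Bob: $2046 × 7249/17839 = $831.41
Carol: $2046 × 7588/17839 = $870.29
= Alice: $344.31, Bob: $831.41, Carol: $870.29

Alice: $344.31, Bob: $831.41, Carol: $870.29


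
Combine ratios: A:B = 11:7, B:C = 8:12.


Match B: multiply A:B by 8 → 88:56
Multiply B:C by 7 → 56:84
Combined: 88:56:84
GCD = 4
= 22:14:21

22:14:21


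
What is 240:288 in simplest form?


GCD(240, 288) = 48
240/48 : 288/48
= 5:6

5:6


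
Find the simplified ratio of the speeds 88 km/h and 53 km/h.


Ratio = 88:53
GCD = 1
Simplified = 88:53
Time ratio (same distance) = 53:88
Speed ratio = 88:53

88:53


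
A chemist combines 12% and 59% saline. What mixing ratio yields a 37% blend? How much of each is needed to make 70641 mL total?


Let x parts of 12% mix with y parts of 59%.
12x + 59y = 37(x + y)
12x + 59y = 37x + 37y
x(12 - 37) = y(37 - 59)
x/y = (59 - 37)/(37 - 12) = 22/25
Simplify: 22:25
Total parts = 47; one part = 70641/47 = 1503.00 mL
12% solution: 22×1503.00 = 33066.00 mL
59% solution: 25×1503.00 = 37575.00 mL
= ratio 22:25; 33066.00 mL and 37575.00 mL

ratio 22:25; 33066.00 mL and 37575.00 mL


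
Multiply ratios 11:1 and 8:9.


Compound ratio = (11×8) : (1×9)
= 88:9
GCD = 1
= 88:9

88:9


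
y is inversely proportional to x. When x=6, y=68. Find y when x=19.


Inverse proportion: x × y = constant
k = 6 × 68 = 408
y₂ = k / 19 = 408 / 19
= 21.47

21.47


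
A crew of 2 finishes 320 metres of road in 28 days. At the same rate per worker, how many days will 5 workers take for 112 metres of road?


Days ∝ work / workers, so d₂ = d₁ × (m₁/m₂) × (w₂/w₁)
Workers factor (inverse): 2/5 = 0.4000
Work factor (direct): 112/320 = 0.3500
d₂ = 28 × 2/5 × 112/320 = (28 × 2 × 112) / (5 × 320) = 6272/1600
= 3.92 days

3.92 days


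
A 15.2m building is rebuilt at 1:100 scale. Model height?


Model size = real / scale
= 15.2 / 100
= 0.1520 m

0.1520 m


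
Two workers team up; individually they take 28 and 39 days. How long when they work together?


Rate of A = 1/28 per day
Rate of B = 1/39 per day
Combined rate = 1/28 + 1/39 = 67/1092 ≈ 0.0614 per day
Days = 1 / combined rate = 1092/67
≈ 16.30 days

16.30 days


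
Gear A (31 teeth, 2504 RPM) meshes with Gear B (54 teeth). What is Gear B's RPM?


Gear ratio = 31:54 = 31:54
RPM_B = RPM_A × (teeth_A / teeth_B)
= 2504 × (31/54)
= 1437.5 RPM

1437.5 RPM


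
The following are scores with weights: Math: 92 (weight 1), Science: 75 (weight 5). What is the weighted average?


Numerator = 92×1 + 75×5
= 92 + 375
= 467
Total weight = 6
Weighted avg = 467/6
= 77.83

77.83


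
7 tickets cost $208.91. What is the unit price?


Unit rate = total / quantity
= 208.91 / 7
= $29.84 per unit

$29.84 per unit


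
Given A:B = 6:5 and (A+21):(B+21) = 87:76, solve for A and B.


Let A = 6k, B = 5k.
(6k + 21) / (5k + 21) = 87/76
Cross-multiply: 76(6k + 21) = 87(5k + 21)
456k + 1596 = 435k + 1827
456k - 435k = 1827 - 1596
21k = 231
k = 231/21 = 11
A = 6×11 = 66, B = 5×11 = 55
= A = 66, B = 55

A = 66, B = 55


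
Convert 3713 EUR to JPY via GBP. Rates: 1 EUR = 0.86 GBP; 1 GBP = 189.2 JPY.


Step 1: 3713 EUR × 0.86 = 3193.18 GBP
Step 2: 3193.18 GBP × 189.2 = 604149.66 JPY
Implied rate EUR→JPY = 0.86 × 189.2 = 162.7120
= 604149.66 JPY

604149.66 JPY


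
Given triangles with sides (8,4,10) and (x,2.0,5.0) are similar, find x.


Scale factor = 2.0/4 = 0.5
Missing side = 8 × 0.5
= 4.0

4.0


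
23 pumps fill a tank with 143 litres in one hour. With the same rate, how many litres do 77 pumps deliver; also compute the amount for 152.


Direct proportion: y/x = constant
k = 143/23 ≈ 6.2174
y at x=77: k × 77 = 143 × 77 / 23 = 11011/23 ≈ 478.74
y at x=152: k × 152 = 143 × 152 / 23 = 21736/23 ≈ 945.04
= 478.74 and 945.04

478.74 and 945.04


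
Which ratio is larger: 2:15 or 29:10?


2/15 = 0.1333
29/10 = 2.9000
0.1333 < 2.9000, so 2:15 is less
= 29:10

29:10


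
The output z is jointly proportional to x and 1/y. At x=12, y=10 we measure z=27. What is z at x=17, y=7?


z = k·x/y
Solve for k using the known point: k = z·y/x = 27×10/12 = 270/12 = 22.5000
Now evaluate at x=17, y=7:
z = k × 17 / 7 = (270 × 17) / (12 × 7) = 4590/84
≈ 54.6429

54.6429


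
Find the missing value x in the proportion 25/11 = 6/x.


Cross multiply: 25 × x = 11 × 6
25x = 66
x = 66 / 25
= 2.64

2.64


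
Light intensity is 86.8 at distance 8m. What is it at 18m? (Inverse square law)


I₁d₁² = I₂d₂²
I₂ = I₁ × (d₁/d₂)²
= 86.8 × (8/18)²
= 86.8 × 64/324
= 5555.2/324
≈ 17.1457

17.1457


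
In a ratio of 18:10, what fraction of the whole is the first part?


Total parts = 18 + 10 = 28
First part: 18/28 = 9/14
= 9/14

9/14


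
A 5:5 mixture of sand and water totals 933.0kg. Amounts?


Total parts = 5 + 5 = 10
sand: 933.0 × 5/10 = 466.5kg
water: 933.0 × 5/10 = 466.5kg
= 466.5kg and 466.5kg

466.5kg and 466.5kg


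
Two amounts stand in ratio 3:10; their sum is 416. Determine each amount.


Let A = 3k, B = 10k.
3k + 10k = 416
13k = 416 → k = 416/13 = 32
A = 3×32 = 96, B = 10×32 = 320
= A = 96, B = 320

A = 96, B = 320


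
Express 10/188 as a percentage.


Percentage = (part / whole) × 100
= (10 / 188) × 100
≈ 5.32%

5.32%


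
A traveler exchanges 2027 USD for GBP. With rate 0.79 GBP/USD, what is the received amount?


Amount × rate = 2027 × 0.79
= 1601.33 GBP

1601.33 GBP


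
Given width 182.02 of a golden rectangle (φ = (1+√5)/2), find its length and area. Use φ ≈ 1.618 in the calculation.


φ = (1 + √5) / 2 ≈ 1.618
Length = width × φ = 182.02 × 1.618 = 294.50836
≈ 294.51
Area = width × length = 182.02 × 294.50836 = 53606.4116872 ≈ 53606.41
= Length: 294.51, Area: 53606.41

Length: 294.51, Area: 53606.41


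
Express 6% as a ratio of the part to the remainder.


6% means 6 parts out of 100; remainder = 94
Part : remainder = 6:94
GCD = 2
= 3:47

3:47


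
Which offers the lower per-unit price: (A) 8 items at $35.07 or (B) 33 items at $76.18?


Deal A: $35.07/8 = $4.3838/unit
Deal B: $76.18/33 = $2.3085/unit
B is cheaper per unit
= Deal B

Deal B


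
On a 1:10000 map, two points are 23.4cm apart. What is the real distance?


Real distance = map distance × scale
= 23.4cm × 10000
= 234000 cm = 2340.0 m
= 2.340 km

2.340 km


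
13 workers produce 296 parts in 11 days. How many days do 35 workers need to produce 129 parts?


Days ∝ work / workers, so d₂ = d₁ × (m₁/m₂) × (w₂/w₁)
Workers factor (inverse): 13/35 ≈ 0.3714
Work factor (direct): 129/296 ≈ 0.4358
d₂ = 11 × 13/35 × 129/296 = (11 × 13 × 129) / (35 × 296) = 18447/10360
≈ 1.78 days

1.78 days


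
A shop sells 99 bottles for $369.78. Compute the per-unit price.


Unit rate = total / quantity
= 369.78 / 99
= $3.74 per unit

$3.74 per unit


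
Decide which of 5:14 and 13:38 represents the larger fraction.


5/14 = 0.3571
13/38 = 0.3421
0.3571 > 0.3421, so 5:14 is greater
= 5:14

5:14


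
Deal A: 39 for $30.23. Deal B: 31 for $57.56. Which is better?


Deal A: $30.23/39 = $0.7751/unit
Deal B: $57.56/31 = $1.8568/unit
A is cheaper per unit
= Deal A

Deal A


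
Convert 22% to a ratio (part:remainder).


22% means 22 parts out of 100; remainder = 78
Part : remainder = 22:78
GCD = 2
= 11:39

11:39


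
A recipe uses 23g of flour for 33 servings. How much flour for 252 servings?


Direct proportion: y/x = constant
k = 23/33 ≈ 0.6970
y₂ = k × 252 = 23 × 252 / 33 = 5796/33
≈ 175.64

175.64


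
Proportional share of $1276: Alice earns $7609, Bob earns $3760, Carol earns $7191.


Total income = 7609 + 3760 + 7191 = $18560
Alice: $1276 × 7609/18560 = $523.12
Bob: $1276 × 3760/18560 = $258.50
Carol: $1276 × 7191/18560 = $494.38
= Alice: $523.12, Bob: $258.50, Carol: $494.38

Alice: $523.12, Bob: $258.50, Carol: $494.38


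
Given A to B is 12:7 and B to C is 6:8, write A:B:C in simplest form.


Match B: multiply A:B by 6 → 72:42
Multiply B:C by 7 → 42:56
Combined: 72:42:56
GCD = 2
= 36:21:28

36:21:28


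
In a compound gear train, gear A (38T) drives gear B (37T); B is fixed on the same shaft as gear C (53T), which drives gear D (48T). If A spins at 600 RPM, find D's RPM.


Stage 1: RPM_B = RPM_A × t_A/t_B = 600 × 38/37 = 22800/37 ≈ 616.22
B and C share a shaft → RPM_C = RPM_B
Stage 2: RPM_D = RPM_C × t_C/t_D = RPM_A × (t_A×t_C)/(t_B×t_D)
Overall ratio = (38×53)/(37×48) = 2014/1776
RPM_D = 600 × 2014/1776 = 1208400/1776
≈ 680.41 RPM

680.41 RPM


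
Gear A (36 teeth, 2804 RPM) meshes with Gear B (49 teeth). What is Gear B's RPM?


Gear ratio = 36:49 = 36:49
RPM_B = RPM_A × (teeth_A / teeth_B)
= 2804 × (36/49)
= 2060.1 RPM

2060.1 RPM


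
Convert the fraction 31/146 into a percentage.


Percentage = (part / whole) × 100
= (31 / 146) × 100
≈ 21.23%

21.23%


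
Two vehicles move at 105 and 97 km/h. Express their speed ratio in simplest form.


Ratio = 105:97
GCD = 1
Simplified = 105:97
Time ratio (same distance) = 97:105
Speed ratio = 105:97

105:97


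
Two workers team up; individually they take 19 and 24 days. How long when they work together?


Rate of A = 1/19 per day
Rate of B = 1/24 per day
Combined rate = 1/19 + 1/24 = 43/456 ≈ 0.0943 per day
Days = 1 / combined rate = 456/43
≈ 10.60 days

10.60 days


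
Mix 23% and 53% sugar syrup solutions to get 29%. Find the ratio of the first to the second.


Let x parts of 23% mix with y parts of 53%.
23x + 53y = 29(x + y)
23x + 53y = 29x + 29y
x(23 - 29) = y(29 - 53)
x/y = (53 - 29)/(29 - 23) = 24/6
Simplify: 4:1
= 4:1

4:1


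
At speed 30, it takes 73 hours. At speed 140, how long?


Inverse proportion: x × y = constant
k = 30 × 73 = 2190
y₂ = k / 140 = 2190 / 140
= 15.64

15.64


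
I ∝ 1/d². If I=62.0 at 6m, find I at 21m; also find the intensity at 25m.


I₁d₁² = I₂d₂²
I at 21m = 62.0 × (6/21)² = 62.0 × 36/441 = 2232/441 ≈ 5.0612
I at 25m = 62.0 × (6/25)² = 62.0 × 36/625 = 2232/625 = 3.5712
= 5.0612 and 3.5712

5.0612 and 3.5712


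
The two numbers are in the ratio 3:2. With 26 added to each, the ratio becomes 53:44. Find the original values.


Let A = 3k, B = 2k.
(3k + 26) / (2k + 26) = 53/44
Cross-multiply: 44(3k + 26) = 53(2k + 26)
132k + 1144 = 106k + 1378
132k - 106k = 1378 - 1144
26k = 234
k = 234/26 = 9
A = 3×9 = 27, B = 2×9 = 18
= A = 27, B = 18

A = 27, B = 18


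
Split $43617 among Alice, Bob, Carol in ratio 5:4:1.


Total parts = 5 + 4 + 1 = 10
Alice: 43617 × 5/10 = 21808.50
Bob: 43617 × 4/10 = 17446.80
Carol: 43617 × 1/10 = 4361.70
= Alice: $21808.50, Bob: $17446.80, Carol: $4361.70

Alice: $21808.50, Bob: $17446.80, Carol: $4361.70


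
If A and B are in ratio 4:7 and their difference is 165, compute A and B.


Let A = 4k, B = 7k.
7k - 4k = 165
3k = 165 → k = 165/3 = 55
A = 4×55 = 220, B = 7×55 = 385
= A = 220, B = 385

A = 220, B = 385


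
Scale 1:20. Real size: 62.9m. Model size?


Model size = real / scale
= 62.9 / 20
= 3.1450 m

3.1450 m


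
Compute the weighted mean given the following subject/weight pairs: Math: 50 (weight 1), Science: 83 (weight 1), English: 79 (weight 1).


Numerator = 50×1 + 83×1 + 79×1
= 50 + 83 + 79
= 212
Total weight = 3
Weighted avg = 212/3
= 70.67

70.67


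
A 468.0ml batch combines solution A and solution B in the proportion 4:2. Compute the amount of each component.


Total parts = 4 + 2 = 6
solution A: 468.0 × 4/6 = 312.0ml
solution B: 468.0 × 2/6 = 156.0ml
= 312.0ml and 156.0ml

312.0ml and 156.0ml


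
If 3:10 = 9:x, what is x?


Cross multiply: 3 × x = 10 × 9
3x = 90
x = 90 / 3
= 30.00

30.00


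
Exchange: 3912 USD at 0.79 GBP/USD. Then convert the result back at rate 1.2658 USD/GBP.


Amount × rate = 3912 × 0.79 = 3090.48 GBP
Round-trip: 3090.48 × 1.2658 = 3911.93 USD
= 3090.48 GBP, then 3911.93 USD

3090.48 GBP, then 3911.93 USD


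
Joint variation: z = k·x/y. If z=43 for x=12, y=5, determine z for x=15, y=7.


z = k·x/y
Solve for k using the known point: k = z·y/x = 43×5/12 = 215/12 ≈ 17.9167
Now evaluate at x=15, y=7:
z = k × 15 / 7 = (215 × 15) / (12 × 7) = 3225/84
≈ 38.3929

38.3929


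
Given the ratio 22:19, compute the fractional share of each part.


Total parts = 22 + 19 = 41
First part: 22/41 = 22/41
Second part: 19/41 = 19/41
= 22/41 and 19/41

22/41 and 19/41


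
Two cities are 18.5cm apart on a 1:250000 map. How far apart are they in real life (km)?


Real distance = map distance × scale
= 18.5cm × 250000
= 4625000 cm = 46250.0 m
= 46.250 km

46.250 km


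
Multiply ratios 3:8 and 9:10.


Compound ratio = (3×9) : (8×10)
= 27:80
GCD = 1
= 27:80

27:80


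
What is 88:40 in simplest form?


GCD(88, 40) = 8
88/8 : 40/8
= 11:5

11:5


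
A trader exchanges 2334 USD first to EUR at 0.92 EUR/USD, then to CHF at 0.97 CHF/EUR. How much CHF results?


Step 1: 2334 USD × 0.92 = 2147.28 EUR
Step 2: 2147.28 EUR × 0.97 = 2082.86 CHF
Implied rate USD→CHF = 0.92 × 0.97 = 0.8924
= 2082.86 CHF

2082.86 CHF


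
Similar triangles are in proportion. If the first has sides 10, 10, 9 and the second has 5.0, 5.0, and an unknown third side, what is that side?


Scale factor = 5.0/10 = 0.5
Missing side = 9 × 0.5
= 4.5

4.5


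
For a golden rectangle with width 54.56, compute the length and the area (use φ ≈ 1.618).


φ = (1 + √5) / 2 ≈ 1.618
Length = width × φ = 54.56 × 1.618 = 88.27808
≈ 88.28
Area = width × length = 54.56 × 88.27808 = 4816.4520448 ≈ 4816.45
= Length: 88.28, Area: 4816.45

Length: 88.28, Area: 4816.45


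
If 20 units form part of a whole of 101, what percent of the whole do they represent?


Percentage = (part / whole) × 100
= (20 / 101) × 100
≈ 19.80%

19.80%


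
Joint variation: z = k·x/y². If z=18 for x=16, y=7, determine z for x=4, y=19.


z = k·x/y²
Solve for k using the known point: k = z·y²/x = 18×49/16 = 882/16 = 55.1250
Now evaluate at x=4, y=19:
z = k × 4 / 361 = (882 × 4) / (16 × 361) = 3528/5776
≈ 0.6108

0.6108


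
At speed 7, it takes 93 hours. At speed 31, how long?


Inverse proportion: x × y = constant
k = 7 × 93 = 651
y₂ = k / 31 = 651 / 31
= 21.00

21.00


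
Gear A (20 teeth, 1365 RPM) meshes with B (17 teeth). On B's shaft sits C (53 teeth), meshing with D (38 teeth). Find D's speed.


Stage 1: RPM_B = RPM_A × t_A/t_B = 1365 × 20/17 = 27300/17 ≈ 1605.88
B and C share a shaft → RPM_C = RPM_B
Stage 2: RPM_D = RPM_C × t_C/t_D = RPM_A × (t_A×t_C)/(t_B×t_D)
Overall ratio = (20×53)/(17×38) = 1060/646
RPM_D = 1365 × 1060/646 = 1446900/646
≈ 2239.78 RPM

2239.78 RPM


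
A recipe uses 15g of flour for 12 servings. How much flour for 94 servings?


Direct proportion: y/x = constant
k = 15/12 = 1.2500
y₂ = k × 94 = 15 × 94 / 12 = 1410/12
= 117.50

117.50
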